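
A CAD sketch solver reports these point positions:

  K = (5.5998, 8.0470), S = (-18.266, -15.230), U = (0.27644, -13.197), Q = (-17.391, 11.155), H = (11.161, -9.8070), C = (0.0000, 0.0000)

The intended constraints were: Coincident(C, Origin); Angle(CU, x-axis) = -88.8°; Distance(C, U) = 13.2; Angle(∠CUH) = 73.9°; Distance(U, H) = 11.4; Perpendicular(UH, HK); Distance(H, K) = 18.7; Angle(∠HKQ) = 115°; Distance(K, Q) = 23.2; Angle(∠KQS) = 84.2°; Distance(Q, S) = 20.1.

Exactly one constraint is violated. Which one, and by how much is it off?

Distance(Q, S) = 20.1 — off by 6.30.

C = (0.00, 0.00) ✓; CU at -88.80° ✓; |CU| = 13.20 ✓; ∠CUH = 73.90° ✓; |UH| = 11.40 ✓; ∠(UH, HK) = 90.00° ✓; |HK| = 18.70 ✓; ∠HKQ = 115.0° ✓; |KQ| = 23.20 ✓; ∠KQS = 84.20° ✓; |QS| = 26.40 ✗.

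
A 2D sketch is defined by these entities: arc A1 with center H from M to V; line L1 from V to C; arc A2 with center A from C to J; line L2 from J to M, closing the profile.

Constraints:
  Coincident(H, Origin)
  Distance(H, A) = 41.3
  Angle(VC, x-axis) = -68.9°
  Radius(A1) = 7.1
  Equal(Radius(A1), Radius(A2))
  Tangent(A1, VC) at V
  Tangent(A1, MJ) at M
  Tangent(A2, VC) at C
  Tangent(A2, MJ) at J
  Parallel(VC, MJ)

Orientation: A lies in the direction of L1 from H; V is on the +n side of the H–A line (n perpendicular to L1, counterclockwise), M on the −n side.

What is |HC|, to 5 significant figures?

41.906

The slot axis is L1's direction at -68.9°, so u = (cos -68.9°, sin -68.9°) = (0.36000, -0.93295) and n = (−sin -68.9°, cos -68.9°) = (0.93295, 0.36000). H is at the origin and A lies 41.3 along u from H, so A = 41.3·u = (14.868, -38.531). Tangency of A1 to both parallel lines with radius 7.1 puts V and M at H ± 7.1·n: V = (6.6240, 2.5560), M = (-6.6240, -2.5560). Equal radii place C and J the same way about A: C = A + 7.1·n = (21.492, -35.975), J = A − 7.1·n = (8.2439, -41.087). Then |HC| = |C − H| = 41.906.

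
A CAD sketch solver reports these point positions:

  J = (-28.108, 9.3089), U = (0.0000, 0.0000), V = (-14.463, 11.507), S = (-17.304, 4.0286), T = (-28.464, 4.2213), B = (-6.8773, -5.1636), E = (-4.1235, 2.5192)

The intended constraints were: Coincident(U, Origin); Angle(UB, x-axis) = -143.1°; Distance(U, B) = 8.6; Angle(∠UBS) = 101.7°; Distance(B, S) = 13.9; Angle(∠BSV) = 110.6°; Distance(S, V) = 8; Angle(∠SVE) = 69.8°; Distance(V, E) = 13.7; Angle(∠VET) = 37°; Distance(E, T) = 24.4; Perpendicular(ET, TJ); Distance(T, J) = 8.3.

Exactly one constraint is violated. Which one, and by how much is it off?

Distance(T, J) = 8.3 — off by 3.20.

U = (0.00, 0.00) ✓; UB at -143.1° ✓; |UB| = 8.600 ✓; ∠UBS = 101.7° ✓; |BS| = 13.90 ✓; ∠BSV = 110.6° ✓; |SV| = 8.000 ✓; ∠SVE = 69.80° ✓; |VE| = 13.70 ✓; ∠VET = 37.00° ✓; |ET| = 24.40 ✓; ∠(ET, TJ) = 90.00° ✓; |TJ| = 5.100 ✗.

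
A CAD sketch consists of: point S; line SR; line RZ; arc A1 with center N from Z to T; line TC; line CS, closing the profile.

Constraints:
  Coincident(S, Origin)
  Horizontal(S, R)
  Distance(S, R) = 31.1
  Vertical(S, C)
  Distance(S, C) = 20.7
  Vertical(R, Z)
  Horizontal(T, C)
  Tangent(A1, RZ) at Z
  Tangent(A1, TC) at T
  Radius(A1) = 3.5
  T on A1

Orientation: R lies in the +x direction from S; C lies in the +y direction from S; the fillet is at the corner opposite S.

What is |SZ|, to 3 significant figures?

35.5

The virtual corner opposite S is at (31.1, 20.7). Since A1 is tangent to RZ there, NZ ⟂ RZ and the tangent condition forces NT to be normal to TC, with radius 3.5, so the center N sits 3.5 in from both sides at N = (27.6, 17.2). That places the tangent points at Z = (31.1, 17.2) on RZ and T = (27.6, 20.7) on TC. Then |SZ| = |Z − S| = 35.5.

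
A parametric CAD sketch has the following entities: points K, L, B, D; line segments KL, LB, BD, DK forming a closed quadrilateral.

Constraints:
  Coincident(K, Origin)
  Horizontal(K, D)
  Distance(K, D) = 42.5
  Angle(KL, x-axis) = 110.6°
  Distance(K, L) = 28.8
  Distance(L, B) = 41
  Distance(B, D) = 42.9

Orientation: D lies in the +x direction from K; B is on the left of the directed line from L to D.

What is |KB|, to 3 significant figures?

49.6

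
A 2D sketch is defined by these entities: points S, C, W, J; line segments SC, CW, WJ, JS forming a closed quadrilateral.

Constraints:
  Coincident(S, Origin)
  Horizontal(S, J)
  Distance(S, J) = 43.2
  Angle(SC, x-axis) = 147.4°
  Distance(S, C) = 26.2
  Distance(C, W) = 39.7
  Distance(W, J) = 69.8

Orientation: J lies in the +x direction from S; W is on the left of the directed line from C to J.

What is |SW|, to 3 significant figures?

50.4

S is at the origin; SJ is horizontal with |SJ| = 43.2 and J in +x, so J = (43.2, 0). SC runs at 147.4° with |SC| = 26.2, so C = (-22.1, 14.1). W is determined by |CW| = 39.7 and |WJ| = 69.8 together: it lies at the intersection of circle(C, 39.7) and circle(J, 69.8). With |CJ| = 66.8, the foot of the radical line on CJ is 8.71 from C and the perpendicular offset is √(39.7² − 8.71²) = 38.7. Taking the left-of-CJ solution: W = (-5.37, 50.1).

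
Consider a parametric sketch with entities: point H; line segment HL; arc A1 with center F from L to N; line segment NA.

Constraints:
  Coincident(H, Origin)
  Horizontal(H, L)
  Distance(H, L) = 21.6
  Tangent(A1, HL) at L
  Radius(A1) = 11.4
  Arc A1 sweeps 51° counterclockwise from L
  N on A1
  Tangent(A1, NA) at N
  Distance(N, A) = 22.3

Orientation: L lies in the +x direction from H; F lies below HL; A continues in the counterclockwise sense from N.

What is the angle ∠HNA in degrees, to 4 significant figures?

69.35°

H is at the origin; HL is horizontal with |HL| = 21.6 and L on the +x side, so L = (21.60, 0.000). The tangent condition forces FL to be normal to HL, so F = L + (0, -11.4) = (21.60, -11.40). On A1, L sits at bearing 90° from F; a 51° counterclockwise sweep puts N at bearing 141°, so N = F + 11.4·(cos 141°, sin 141°) = (12.74, -4.226). Since A1 is tangent to NA there, FN ⟂ NA, so NA runs along (−sin 141°, cos 141°); with |NA| = 22.3, A = (-1.293, -21.56). Then cos ∠HNA = NH·NA / (|NH||NA|), giving 69.35°.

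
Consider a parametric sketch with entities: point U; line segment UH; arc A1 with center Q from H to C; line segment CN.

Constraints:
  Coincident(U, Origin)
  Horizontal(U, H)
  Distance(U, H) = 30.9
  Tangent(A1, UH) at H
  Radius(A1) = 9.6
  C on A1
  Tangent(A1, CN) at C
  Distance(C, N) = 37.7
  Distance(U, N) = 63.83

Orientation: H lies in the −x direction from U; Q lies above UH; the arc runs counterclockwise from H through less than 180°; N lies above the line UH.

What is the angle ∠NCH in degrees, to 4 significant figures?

118.0°

Checks: U = (0.00, 0.00) ✓; |QC| = 9.600 ✓; ∠(QC, CN) = 90.00° ✓; |CN| = 37.70 ✓; |UN| = 63.83 ✓.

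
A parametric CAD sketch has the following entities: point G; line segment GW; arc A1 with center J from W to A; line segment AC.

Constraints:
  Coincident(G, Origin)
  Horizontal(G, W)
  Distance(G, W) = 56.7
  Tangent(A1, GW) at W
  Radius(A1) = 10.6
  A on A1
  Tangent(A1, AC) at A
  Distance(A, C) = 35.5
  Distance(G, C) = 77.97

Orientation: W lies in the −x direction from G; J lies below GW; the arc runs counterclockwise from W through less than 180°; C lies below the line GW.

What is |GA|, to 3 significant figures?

68.3

G is at the origin; GW is horizontal with |GW| = 56.7 and W on the −x side, so W = (-56.7, 0.00). Since A1 is tangent to GW there, JW ⟂ GW, so J = W + (0, -10.6) = (-56.7, -10.6). Since JA ⟂ AC (tangency), |JC| = √(10.6² + 35.5²) = 37.0 regardless of where A sits on A1. So C lies on both circle(G, 77.97) and circle(J, 37.0); the below-GW intersection is C = (-62.0, -47.3). A is the foot of the tangent from C: A = (-67.2, -12.1).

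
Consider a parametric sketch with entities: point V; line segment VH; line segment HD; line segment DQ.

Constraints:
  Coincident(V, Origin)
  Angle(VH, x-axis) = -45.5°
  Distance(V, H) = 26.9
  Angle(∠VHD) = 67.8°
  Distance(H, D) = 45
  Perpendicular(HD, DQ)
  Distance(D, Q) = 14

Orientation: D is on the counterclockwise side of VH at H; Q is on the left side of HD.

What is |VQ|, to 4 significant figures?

36.50

∠VHD = 67.8°, so HD runs at -45.5° + (180° − 67.8°) = 66.70° from the x-axis; with |HD| = 45.0, D = H + 45.0·(cos 66.70°, sin 66.70°) = (36.65, 22.14). HD ⟂ DQ; with |DQ| = 14.0 on the left of HD, Q = D + 14.0·(-0.9184, 0.3955) = (23.80, 27.68). Then |VQ| = |Q − V| = 36.50.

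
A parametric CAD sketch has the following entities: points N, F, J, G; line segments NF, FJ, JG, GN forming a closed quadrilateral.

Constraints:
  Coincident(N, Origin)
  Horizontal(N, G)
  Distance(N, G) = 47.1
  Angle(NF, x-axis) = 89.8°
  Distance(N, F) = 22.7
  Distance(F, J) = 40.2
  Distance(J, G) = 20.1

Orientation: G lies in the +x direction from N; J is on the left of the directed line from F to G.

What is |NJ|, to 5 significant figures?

44.299

Checks: |FJ| = 40.20 ✓; |JG| = 20.10 ✓.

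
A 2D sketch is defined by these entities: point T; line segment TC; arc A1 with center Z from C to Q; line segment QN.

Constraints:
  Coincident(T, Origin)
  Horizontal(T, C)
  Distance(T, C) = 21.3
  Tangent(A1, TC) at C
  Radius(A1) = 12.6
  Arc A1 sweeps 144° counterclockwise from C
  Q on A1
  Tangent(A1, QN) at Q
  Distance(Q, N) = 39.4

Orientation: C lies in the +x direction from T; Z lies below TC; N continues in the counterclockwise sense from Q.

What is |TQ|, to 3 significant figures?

26.7

T is at the origin; TC is horizontal with |TC| = 21.3 and C on the +x side, so C = (21.3, 0.00). Since A1 is tangent to TC there, ZC ⟂ TC, so Z = C + (0, -12.6) = (21.3, -12.6). On A1, C sits at bearing 90° from Z; a 144° counterclockwise sweep puts Q at bearing 234°, so Q = Z + 12.6·(cos 234°, sin 234°) = (13.9, -22.8). Then |TQ| = |Q − T| = 26.7.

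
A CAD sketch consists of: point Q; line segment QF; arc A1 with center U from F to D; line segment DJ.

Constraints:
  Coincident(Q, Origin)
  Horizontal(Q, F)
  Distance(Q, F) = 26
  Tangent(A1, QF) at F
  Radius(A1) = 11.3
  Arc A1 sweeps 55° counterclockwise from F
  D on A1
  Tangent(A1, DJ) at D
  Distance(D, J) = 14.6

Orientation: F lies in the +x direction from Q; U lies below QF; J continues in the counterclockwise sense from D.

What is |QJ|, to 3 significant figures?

18.7

On A1, F sits at bearing 90° from U; a 55° counterclockwise sweep puts D at bearing 145°, so D = U + 11.3·(cos 145°, sin 145°) = (16.7, -4.82). Tangency of A1 to DJ means the radius UD is perpendicular to DJ, so DJ runs along (−sin 145°, cos 145°); with |DJ| = 14.6, J = (8.37, -16.8). Then |QJ| = |J − Q| = 18.7.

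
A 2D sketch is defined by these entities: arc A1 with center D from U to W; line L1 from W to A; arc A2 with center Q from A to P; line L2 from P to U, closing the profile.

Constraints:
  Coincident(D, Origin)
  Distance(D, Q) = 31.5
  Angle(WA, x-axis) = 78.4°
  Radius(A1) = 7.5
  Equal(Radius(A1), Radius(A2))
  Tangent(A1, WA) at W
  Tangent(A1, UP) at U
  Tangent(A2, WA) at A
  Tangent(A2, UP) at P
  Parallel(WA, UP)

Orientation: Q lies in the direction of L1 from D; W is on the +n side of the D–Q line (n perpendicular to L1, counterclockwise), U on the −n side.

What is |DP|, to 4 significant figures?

32.38

The slot axis is L1's direction at 78.4°, so u = (cos 78.4°, sin 78.4°) = (0.2011, 0.9796) and n = (−sin 78.4°, cos 78.4°) = (-0.9796, 0.2011). D is at the origin and Q lies 31.5 along u from D, so Q = 31.5·u = (6.334, 30.86). Tangency of A1 to both parallel lines with radius 7.5 puts W and U at D ± 7.5·n: W = (-7.347, 1.508), U = (7.347, -1.508). Equal radii place A and P the same way about Q: A = Q + 7.5·n = (-1.013, 32.36), P = Q − 7.5·n = (13.68, 29.35). Then |DP| = |P − D| = 32.38.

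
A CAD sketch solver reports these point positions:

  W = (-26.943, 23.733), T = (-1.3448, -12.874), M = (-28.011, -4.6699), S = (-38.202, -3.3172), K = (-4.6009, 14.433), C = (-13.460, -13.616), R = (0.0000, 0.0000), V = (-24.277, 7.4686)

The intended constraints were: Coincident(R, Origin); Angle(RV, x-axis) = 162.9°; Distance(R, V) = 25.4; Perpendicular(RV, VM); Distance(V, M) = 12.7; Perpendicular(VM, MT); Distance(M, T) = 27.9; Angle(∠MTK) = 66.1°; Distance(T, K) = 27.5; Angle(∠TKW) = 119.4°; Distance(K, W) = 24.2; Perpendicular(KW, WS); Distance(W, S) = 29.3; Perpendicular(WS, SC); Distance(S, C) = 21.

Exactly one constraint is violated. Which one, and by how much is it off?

Distance(S, C) = 21 — off by 5.80.

R = (0.00, 0.00) ✓; RV at 162.9° ✓; |RV| = 25.40 ✓; ∠(RV, VM) = 90.00° ✓; |VM| = 12.70 ✓; ∠(VM, MT) = 90.00° ✓; |MT| = 27.90 ✓; ∠MTK = 66.10° ✓; |TK| = 27.50 ✓; ∠TKW = 119.4° ✓; |KW| = 24.20 ✓; ∠(KW, WS) = 90.00° ✓; |WS| = 29.30 ✓; ∠(WS, SC) = 90.00° ✓; |SC| = 26.80 ✗.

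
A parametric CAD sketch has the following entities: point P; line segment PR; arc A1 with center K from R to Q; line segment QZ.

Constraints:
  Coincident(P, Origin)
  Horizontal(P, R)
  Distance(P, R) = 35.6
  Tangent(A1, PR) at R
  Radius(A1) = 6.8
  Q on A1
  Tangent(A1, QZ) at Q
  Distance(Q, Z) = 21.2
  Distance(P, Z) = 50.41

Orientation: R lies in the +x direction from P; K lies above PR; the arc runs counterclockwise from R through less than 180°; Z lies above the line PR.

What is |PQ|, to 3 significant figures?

43.0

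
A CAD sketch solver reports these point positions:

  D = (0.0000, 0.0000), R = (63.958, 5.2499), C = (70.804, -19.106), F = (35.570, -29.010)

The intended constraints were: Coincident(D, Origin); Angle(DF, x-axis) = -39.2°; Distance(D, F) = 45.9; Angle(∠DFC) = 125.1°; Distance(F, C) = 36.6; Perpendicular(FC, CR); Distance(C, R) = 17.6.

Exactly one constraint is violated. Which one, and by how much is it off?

Distance(C, R) = 17.6 — off by 7.70.

D = (0.00, 0.00) ✓; DF at -39.20° ✓; |DF| = 45.90 ✓; ∠DFC = 125.1° ✓; |FC| = 36.60 ✓; ∠(FC, CR) = 90.00° ✓; |CR| = 25.30 ✗.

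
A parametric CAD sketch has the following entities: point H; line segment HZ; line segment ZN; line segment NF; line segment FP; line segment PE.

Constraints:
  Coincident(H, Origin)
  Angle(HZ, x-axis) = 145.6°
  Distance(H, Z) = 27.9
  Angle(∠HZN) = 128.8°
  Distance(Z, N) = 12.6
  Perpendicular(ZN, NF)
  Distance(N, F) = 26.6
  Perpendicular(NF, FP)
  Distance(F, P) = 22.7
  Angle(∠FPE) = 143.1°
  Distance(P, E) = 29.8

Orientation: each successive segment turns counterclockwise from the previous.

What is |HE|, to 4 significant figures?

20.99

NF ⟂ FP, so FP runs at 16.80°; with |FP| = 22.7, P = (-5.663, -6.783). ∠FPE = 143.1° gives PE at 53.70° from the x-axis; with |PE| = 29.8, E = (11.98, 17.23). Then |HE| = |E − H| = 20.99.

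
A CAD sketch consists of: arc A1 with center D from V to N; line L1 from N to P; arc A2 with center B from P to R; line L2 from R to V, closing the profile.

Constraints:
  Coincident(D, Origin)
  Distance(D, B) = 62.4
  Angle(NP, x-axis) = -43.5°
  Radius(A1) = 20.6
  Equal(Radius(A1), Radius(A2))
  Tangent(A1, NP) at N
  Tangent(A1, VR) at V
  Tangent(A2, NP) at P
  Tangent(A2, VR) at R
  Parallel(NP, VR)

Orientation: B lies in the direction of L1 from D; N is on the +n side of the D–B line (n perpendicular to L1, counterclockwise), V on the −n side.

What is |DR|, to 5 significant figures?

65.712

The slot axis is L1's direction at -43.5°, so u = (cos -43.5°, sin -43.5°) = (0.72537, -0.68835) and n = (−sin -43.5°, cos -43.5°) = (0.68835, 0.72537). D is at the origin and B lies 62.4 along u from D, so B = 62.4·u = (45.263, -42.953). Tangency of A1 to both parallel lines with radius 20.6 puts N and V at D ± 20.6·n: N = (14.180, 14.943), V = (-14.180, -14.943). Equal radii place P and R the same way about B: P = B + 20.6·n = (59.443, -28.011), R = B − 20.6·n = (31.083, -57.896). Then |DR| = |R − D| = 65.712.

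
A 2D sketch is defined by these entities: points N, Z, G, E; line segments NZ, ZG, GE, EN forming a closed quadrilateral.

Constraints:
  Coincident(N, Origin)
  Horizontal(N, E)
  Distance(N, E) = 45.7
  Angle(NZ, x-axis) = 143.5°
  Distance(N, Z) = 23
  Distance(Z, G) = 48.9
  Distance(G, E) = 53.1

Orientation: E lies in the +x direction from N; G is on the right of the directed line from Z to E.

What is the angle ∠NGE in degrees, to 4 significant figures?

59.12°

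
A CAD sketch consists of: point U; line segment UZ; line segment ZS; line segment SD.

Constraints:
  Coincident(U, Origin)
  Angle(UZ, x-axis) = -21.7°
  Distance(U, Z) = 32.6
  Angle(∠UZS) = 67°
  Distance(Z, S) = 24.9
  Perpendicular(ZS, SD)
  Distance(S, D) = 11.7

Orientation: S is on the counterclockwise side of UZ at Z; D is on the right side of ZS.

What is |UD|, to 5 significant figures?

43.446

U is at the origin; UZ runs at -21.7° with length 32.6, so Z = 32.6·(cos -21.7°, sin -21.7°) = (30.290, -12.054). ∠UZS = 67.0°, so ZS runs at -21.7° + (180° − 67.0°) = 91.300° from the x-axis; with |ZS| = 24.9, S = Z + 24.9·(cos 91.300°, sin 91.300°) = (29.725, 12.840). ZS is perpendicular to SD; with |SD| = 11.7 on the right of ZS, D = S + 11.7·(0.99974, 0.022687) = (41.422, 13.105). Then |UD| = |D − U| = 43.446.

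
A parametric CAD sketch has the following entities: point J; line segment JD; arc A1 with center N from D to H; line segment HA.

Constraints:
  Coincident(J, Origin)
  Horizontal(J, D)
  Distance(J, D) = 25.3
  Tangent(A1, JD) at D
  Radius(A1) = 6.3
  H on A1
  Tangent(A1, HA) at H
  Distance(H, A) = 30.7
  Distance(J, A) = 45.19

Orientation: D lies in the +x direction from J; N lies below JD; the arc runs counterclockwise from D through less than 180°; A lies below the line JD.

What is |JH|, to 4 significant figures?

20.54

J is at the origin; JD is horizontal with |JD| = 25.3 and D on the +x side, so D = (25.30, 0.000). A1 meets JD tangentially, so ND is at right angles to JD, so N = D + (0, -6.3) = (25.30, -6.300). Since NH ⟂ HA (tangency), |NA| = √(6.3² + 30.7²) = 31.34 regardless of where H sits on A1. So A lies on both circle(J, 45.19) and circle(N, 31.34); the below-JD intersection is A = (25.01, -37.64). H is the foot of the tangent from A: H = (19.12, -7.509).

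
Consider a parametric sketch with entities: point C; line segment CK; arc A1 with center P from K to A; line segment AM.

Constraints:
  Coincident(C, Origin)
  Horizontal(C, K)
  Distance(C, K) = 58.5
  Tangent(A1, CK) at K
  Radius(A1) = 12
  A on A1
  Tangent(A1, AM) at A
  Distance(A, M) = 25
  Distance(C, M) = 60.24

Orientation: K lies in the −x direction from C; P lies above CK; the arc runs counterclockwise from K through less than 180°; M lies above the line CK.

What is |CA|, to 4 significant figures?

48.12

Checks: ∠(PK, KC) = 90.00° ✓; |PK| = 12.00 ✓; |PA| = 12.00 ✓; ∠(PA, AM) = 90.00° ✓; |AM| = 25.00 ✓; |CM| = 60.24 ✓.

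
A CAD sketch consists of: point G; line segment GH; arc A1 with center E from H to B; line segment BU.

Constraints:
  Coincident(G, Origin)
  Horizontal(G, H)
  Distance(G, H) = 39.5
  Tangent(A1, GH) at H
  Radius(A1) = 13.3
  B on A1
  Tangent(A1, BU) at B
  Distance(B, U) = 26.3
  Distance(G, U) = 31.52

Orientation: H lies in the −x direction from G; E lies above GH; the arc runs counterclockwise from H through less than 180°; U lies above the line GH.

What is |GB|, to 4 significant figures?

28.97

G is at the origin; G and H share the same y with |GH| = 39.5 and H on the −x side, so H = (-39.50, 0.000). Since A1 is tangent to GH there, EH ⟂ GH, so E = H + (0, 13.3) = (-39.50, 13.30). Since EB ⟂ BU (tangency), |EU| = √(13.3² + 26.3²) = 29.47 regardless of where B sits on A1. So U lies on both circle(G, 31.52) and circle(E, 29.47); the above-GH intersection is U = (-14.07, 28.20). B is the foot of the tangent from U: B = (-28.32, 6.096).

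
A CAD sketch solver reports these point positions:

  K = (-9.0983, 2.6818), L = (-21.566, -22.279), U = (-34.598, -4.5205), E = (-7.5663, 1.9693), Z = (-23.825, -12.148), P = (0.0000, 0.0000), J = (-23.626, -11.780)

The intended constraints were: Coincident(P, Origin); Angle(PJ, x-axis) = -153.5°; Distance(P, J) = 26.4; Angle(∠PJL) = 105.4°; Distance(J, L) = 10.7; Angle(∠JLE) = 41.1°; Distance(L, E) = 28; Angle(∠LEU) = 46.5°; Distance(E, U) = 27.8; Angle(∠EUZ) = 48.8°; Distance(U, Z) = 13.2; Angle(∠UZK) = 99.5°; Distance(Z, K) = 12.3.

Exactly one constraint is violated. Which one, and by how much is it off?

Distance(Z, K) = 12.3 — off by 8.60.

P = (0.00, 0.00) ✓; PJ at -153.5° ✓; |PJ| = 26.40 ✓; ∠PJL = 105.4° ✓; |JL| = 10.70 ✓; ∠JLE = 41.10° ✓; |LE| = 28.00 ✓; ∠LEU = 46.50° ✓; |EU| = 27.80 ✓; ∠EUZ = 48.80° ✓; |UZ| = 13.20 ✓; ∠UZK = 99.50° ✓; |ZK| = 20.90 ✗.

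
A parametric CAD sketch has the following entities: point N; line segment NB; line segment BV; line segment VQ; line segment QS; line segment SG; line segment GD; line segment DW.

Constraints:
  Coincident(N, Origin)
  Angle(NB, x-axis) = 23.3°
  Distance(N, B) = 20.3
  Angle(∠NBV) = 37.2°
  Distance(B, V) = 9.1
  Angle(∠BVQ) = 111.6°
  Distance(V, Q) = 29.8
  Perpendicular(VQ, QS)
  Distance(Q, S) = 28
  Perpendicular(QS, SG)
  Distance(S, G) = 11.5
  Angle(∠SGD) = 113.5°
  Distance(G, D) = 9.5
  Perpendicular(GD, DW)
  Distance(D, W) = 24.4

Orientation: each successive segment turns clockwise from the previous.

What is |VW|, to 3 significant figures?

38.1

N is at the origin; NB runs at 23.3° with length 20.3, so B = (18.6, 8.03). ∠NBV = 37.2° gives BV at -120° from the x-axis; with |BV| = 9.1, V = (14.2, 0.109). ∠BVQ = 111.6° gives VQ at 172° from the x-axis; with |VQ| = 29.8, Q = (-15.4, 4.21). The perpendicularity gives QS at right angles to VQ, so QS runs at 82.1°; with |QS| = 28.0, S = (-11.5, 31.9). The perpendicularity gives SG at right angles to QS, so SG runs at -7.90°; with |SG| = 11.5, G = (-0.114, 30.4). ∠SGD = 113.5° gives GD at -74.4° from the x-axis; with |GD| = 9.5, D = (2.44, 21.2). GD is perpendicular to DW, so DW runs at -164°; with |DW| = 24.4, W = (-21.1, 14.6). Then |VW| = |W − V| = 38.1.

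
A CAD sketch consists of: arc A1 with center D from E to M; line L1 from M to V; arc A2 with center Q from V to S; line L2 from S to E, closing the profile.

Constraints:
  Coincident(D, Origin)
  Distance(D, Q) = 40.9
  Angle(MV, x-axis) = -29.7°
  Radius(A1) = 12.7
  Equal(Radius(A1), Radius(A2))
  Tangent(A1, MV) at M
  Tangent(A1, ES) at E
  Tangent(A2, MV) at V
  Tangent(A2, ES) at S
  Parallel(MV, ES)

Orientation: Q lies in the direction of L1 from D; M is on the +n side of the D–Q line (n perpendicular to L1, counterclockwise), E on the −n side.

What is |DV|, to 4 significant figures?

42.83

The slot axis is L1's direction at -29.7°, so u = (cos -29.7°, sin -29.7°) = (0.8686, -0.4955) and n = (−sin -29.7°, cos -29.7°) = (0.4955, 0.8686). D is at the origin and Q lies 40.9 along u from D, so Q = 40.9·u = (35.53, -20.26). Tangency of A1 to both parallel lines with radius 12.7 puts M and E at D ± 12.7·n: M = (6.292, 11.03), E = (-6.292, -11.03). Equal radii place V and S the same way about Q: V = Q + 12.7·n = (41.82, -9.233), S = Q − 12.7·n = (29.23, -31.30). Then |DV| = |V − D| = 42.83.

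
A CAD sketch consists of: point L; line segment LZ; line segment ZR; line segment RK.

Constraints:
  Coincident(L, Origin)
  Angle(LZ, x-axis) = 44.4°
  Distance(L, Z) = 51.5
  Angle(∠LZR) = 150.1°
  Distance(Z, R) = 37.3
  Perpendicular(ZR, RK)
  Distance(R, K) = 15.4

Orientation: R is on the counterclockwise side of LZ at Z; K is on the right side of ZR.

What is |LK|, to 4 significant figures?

91.66

L is at the origin; LZ runs at 44.4° with length 51.5, so Z = 51.5·(cos 44.4°, sin 44.4°) = (36.80, 36.03). ∠LZR = 150.1°, so ZR runs at 44.4° + (180° − 150.1°) = 74.30° from the x-axis; with |ZR| = 37.3, R = Z + 37.3·(cos 74.30°, sin 74.30°) = (46.89, 71.94). ZR is perpendicular to RK; with |RK| = 15.4 on the right of ZR, K = R + 15.4·(0.9627, -0.2706) = (61.71, 67.77). Then |LK| = |K − L| = 91.66.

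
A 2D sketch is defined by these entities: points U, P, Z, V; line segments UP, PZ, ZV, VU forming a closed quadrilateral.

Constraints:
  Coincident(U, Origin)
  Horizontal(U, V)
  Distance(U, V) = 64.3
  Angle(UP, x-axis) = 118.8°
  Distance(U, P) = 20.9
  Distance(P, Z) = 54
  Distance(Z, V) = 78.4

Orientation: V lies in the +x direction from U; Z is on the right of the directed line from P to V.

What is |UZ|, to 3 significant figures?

35.9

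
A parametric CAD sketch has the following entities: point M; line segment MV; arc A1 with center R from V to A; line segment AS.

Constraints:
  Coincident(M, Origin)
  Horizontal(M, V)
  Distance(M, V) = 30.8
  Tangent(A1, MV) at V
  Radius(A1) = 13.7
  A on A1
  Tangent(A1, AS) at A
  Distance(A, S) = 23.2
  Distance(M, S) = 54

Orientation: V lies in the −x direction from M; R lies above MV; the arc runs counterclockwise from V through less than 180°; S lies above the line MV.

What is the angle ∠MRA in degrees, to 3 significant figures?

66.0°

Checks: ∠(RV, VM) = 90.00° ✓; |RV| = 13.70 ✓; |RA| = 13.70 ✓; ∠(RA, AS) = 90.00° ✓; |AS| = 23.20 ✓; |MS| = 54.00 ✓.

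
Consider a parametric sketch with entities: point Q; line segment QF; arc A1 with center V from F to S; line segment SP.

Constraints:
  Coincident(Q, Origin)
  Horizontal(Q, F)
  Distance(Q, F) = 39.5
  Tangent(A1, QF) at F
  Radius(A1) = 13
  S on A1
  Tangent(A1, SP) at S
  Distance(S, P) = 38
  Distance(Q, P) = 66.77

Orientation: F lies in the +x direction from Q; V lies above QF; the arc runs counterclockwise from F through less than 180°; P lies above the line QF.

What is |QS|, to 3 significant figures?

54.6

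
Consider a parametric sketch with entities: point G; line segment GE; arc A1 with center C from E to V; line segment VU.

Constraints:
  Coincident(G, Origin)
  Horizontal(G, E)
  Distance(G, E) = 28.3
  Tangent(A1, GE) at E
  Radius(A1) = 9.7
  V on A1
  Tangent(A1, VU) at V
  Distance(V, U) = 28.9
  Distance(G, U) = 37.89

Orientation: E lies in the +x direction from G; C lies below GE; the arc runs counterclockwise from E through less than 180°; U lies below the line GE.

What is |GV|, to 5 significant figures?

20.301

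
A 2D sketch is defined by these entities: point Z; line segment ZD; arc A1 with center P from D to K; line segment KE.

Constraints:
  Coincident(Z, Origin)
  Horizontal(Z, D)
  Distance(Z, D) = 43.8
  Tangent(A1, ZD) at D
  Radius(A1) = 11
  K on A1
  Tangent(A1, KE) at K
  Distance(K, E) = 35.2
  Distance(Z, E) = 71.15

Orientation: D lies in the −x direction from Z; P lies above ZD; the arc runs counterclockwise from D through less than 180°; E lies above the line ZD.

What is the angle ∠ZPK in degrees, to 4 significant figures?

47.30°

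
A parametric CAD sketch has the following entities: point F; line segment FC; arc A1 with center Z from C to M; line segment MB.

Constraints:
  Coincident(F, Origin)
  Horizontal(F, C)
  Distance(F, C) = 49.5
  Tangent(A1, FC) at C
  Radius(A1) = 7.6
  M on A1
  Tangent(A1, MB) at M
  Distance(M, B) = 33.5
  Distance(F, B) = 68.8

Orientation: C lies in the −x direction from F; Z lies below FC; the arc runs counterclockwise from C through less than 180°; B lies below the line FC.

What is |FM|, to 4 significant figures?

57.66

F is at the origin; F and C share the same y with |FC| = 49.5 and C on the −x side, so C = (-49.50, 0.000). The tangent condition forces ZC to be normal to FC, so Z = C + (0, -7.6) = (-49.50, -7.600). Since ZM ⟂ MB (tangency), |ZB| = √(7.6² + 33.5²) = 34.35 regardless of where M sits on A1. So B lies on both circle(F, 68.8) and circle(Z, 34.35); the below-FC intersection is B = (-54.85, -41.53). M is the foot of the tangent from B: M = (-57.08, -8.107).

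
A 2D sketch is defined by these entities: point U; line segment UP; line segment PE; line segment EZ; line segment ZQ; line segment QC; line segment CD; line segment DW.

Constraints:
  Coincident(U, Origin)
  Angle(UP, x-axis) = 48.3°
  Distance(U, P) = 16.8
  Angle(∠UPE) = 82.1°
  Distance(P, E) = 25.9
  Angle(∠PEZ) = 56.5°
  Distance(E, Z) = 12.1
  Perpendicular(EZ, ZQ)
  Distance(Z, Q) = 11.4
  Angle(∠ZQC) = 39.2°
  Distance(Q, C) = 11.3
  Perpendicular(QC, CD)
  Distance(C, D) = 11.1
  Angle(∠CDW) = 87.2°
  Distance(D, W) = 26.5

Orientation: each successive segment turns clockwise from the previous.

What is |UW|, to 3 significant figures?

6.90

U is at the origin; UP runs at 48.3° with length 16.8, so P = (11.2, 12.5). ∠UPE = 82.1° gives PE at -49.6° from the x-axis; with |PE| = 25.9, E = (28.0, -7.18). ∠PEZ = 56.5° gives EZ at -173° from the x-axis; with |EZ| = 12.1, Z = (15.9, -8.63). EZ ⟂ ZQ, so ZQ runs at 96.9°; with |ZQ| = 11.4, Q = (14.6, 2.68). ∠ZQC = 39.2° gives QC at -43.9° from the x-axis; with |QC| = 11.3, C = (22.7, -5.15). The perpendicularity gives CD at right angles to QC, so CD runs at -134°; with |CD| = 11.1, D = (15.0, -13.2). ∠CDW = 87.2° gives DW at 133° from the x-axis; with |DW| = 26.5, W = (-3.15, 6.14). Then |UW| = |W − U| = 6.90.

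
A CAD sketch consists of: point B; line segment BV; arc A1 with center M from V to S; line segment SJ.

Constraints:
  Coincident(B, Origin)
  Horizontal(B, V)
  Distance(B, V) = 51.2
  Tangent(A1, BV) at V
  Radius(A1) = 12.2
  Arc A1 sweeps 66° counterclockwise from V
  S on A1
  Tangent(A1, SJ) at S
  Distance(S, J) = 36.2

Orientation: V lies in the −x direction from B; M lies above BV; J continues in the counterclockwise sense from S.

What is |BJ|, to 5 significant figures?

47.607

On A1, V sits at bearing -90° from M; a 66° counterclockwise sweep puts S at bearing -24°, so S = M + 12.2·(cos -24°, sin -24°) = (-40.055, 7.2378). Since A1 is tangent to SJ there, MS ⟂ SJ, so SJ runs along (−sin -24°, cos -24°); with |SJ| = 36.2, J = (-25.331, 40.308). Then |BJ| = |J − B| = 47.607.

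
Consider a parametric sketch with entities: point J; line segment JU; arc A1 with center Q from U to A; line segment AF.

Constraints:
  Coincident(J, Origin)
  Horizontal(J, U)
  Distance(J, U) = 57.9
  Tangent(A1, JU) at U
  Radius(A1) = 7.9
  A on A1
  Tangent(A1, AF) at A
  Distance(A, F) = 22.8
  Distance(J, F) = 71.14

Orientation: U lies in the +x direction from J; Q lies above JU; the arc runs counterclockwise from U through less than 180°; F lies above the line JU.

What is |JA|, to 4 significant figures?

66.33

J is at the origin; JU is horizontal with |JU| = 57.9 and U on the +x side, so U = (57.90, 0.000). The tangent condition forces QU to be normal to JU, so Q = U + (0, 7.9) = (57.90, 7.900). Since QA ⟂ AF (tangency), |QF| = √(7.9² + 22.8²) = 24.13 regardless of where A sits on A1. So F lies on both circle(J, 71.14) and circle(Q, 24.13); the above-JU intersection is F = (63.90, 31.27). A is the foot of the tangent from F: A = (65.77, 8.550).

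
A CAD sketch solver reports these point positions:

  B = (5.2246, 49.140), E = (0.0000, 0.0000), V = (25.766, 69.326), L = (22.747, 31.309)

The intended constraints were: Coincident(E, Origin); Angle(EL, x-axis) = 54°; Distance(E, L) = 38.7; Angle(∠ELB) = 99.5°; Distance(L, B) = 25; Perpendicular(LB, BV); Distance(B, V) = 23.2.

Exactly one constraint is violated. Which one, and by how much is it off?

Distance(B, V) = 23.2 — off by 5.60.

E = (0.00, 0.00) ✓; EL at 54.00° ✓; |EL| = 38.70 ✓; ∠ELB = 99.50° ✓; |LB| = 25.00 ✓; ∠(LB, BV) = 90.00° ✓; |BV| = 28.80 ✗.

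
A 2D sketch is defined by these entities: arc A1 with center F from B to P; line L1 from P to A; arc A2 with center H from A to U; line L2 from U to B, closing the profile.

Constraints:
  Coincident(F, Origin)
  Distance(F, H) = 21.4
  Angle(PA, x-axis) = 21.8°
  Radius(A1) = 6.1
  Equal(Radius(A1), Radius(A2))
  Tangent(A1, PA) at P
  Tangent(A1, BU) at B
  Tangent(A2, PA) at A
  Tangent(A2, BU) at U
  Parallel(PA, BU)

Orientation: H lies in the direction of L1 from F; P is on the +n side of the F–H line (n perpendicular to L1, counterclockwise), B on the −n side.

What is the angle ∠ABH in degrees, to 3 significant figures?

13.8°

The slot axis is L1's direction at 21.8°, so u = (cos 21.8°, sin 21.8°) = (0.928, 0.371) and n = (−sin 21.8°, cos 21.8°) = (-0.371, 0.928). F is at the origin and H lies 21.4 along u from F, so H = 21.4·u = (19.9, 7.95). Tangency of A1 to both parallel lines with radius 6.1 puts P and B at F ± 6.1·n: P = (-2.27, 5.66), B = (2.27, -5.66). Equal radii place A and U the same way about H: A = H + 6.1·n = (17.6, 13.6), U = H − 6.1·n = (22.1, 2.28). Then cos ∠ABH = BA·BH / (|BA||BH|), giving 13.8°.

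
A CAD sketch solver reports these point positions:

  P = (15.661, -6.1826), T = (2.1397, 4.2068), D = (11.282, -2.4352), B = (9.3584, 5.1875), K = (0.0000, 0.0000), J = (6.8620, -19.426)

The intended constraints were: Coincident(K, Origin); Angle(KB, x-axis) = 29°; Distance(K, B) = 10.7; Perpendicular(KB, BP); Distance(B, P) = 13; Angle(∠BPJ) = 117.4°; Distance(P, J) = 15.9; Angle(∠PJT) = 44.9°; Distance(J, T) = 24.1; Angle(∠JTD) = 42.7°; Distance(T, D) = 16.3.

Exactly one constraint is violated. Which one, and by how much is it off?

Distance(T, D) = 16.3 — off by 5.00.

K = (0.00, 0.00) ✓; KB at 29.00° ✓; |KB| = 10.70 ✓; ∠(KB, BP) = 90.00° ✓; |BP| = 13.00 ✓; ∠BPJ = 117.4° ✓; |PJ| = 15.90 ✓; ∠PJT = 44.90° ✓; |JT| = 24.10 ✓; ∠JTD = 42.70° ✓; |TD| = 11.30 ✗.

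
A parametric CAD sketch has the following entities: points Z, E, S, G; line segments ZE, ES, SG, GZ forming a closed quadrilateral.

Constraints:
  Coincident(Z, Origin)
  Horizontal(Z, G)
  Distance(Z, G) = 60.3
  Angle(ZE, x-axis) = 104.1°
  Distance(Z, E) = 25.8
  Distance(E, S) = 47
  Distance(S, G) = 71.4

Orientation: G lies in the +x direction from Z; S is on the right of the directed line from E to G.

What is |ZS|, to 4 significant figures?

23.25

Checks: |ES| = 47.00 ✓; |SG| = 71.40 ✓.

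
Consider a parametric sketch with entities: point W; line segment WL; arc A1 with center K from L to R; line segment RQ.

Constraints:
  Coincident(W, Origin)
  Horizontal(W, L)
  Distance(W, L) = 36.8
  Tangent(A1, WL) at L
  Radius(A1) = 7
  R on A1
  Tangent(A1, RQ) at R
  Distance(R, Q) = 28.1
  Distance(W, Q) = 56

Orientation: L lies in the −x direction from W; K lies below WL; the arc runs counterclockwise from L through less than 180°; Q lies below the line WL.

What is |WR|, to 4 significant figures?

44.36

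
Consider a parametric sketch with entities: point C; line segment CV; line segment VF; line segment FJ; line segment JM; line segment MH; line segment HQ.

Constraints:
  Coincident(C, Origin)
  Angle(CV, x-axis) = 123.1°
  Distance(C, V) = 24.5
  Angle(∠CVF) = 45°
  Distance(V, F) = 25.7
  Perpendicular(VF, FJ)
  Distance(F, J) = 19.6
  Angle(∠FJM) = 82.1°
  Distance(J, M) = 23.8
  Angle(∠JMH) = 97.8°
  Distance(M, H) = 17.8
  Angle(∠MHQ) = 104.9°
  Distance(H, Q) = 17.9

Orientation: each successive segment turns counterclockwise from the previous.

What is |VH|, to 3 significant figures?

2.61

C is at the origin; CV runs at 123.1° with length 24.5, so V = (-13.4, 20.5). ∠CVF = 45.0° gives VF at -102° from the x-axis; with |VF| = 25.7, F = (-18.7, -4.62). VF ⟂ FJ, so FJ runs at -11.9°; with |FJ| = 19.6, J = (0.500, -8.67). ∠FJM = 82.1° gives JM at 86.0° from the x-axis; with |JM| = 23.8, M = (2.16, 15.1). ∠JMH = 97.8° gives MH at 168° from the x-axis; with |MH| = 17.8, H = (-15.3, 18.7). Then |VH| = |H − V| = 2.61.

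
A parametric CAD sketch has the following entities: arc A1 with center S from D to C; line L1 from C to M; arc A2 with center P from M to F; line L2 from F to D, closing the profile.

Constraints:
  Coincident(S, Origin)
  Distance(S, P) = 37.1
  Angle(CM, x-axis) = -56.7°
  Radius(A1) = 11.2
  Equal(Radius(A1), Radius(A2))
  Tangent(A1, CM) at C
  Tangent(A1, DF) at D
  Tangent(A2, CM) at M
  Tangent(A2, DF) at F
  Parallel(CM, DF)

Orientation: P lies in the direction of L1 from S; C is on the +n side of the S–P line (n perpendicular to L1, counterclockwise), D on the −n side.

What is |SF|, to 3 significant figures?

38.8

The slot axis is L1's direction at -56.7°, so u = (cos -56.7°, sin -56.7°) = (0.549, -0.836) and n = (−sin -56.7°, cos -56.7°) = (0.836, 0.549). S is at the origin and P lies 37.1 along u from S, so P = 37.1·u = (20.4, -31.0). Tangency of A1 to both parallel lines with radius 11.2 puts C and D at S ± 11.2·n: C = (9.36, 6.15), D = (-9.36, -6.15). Equal radii place M and F the same way about P: M = P + 11.2·n = (29.7, -24.9), F = P − 11.2·n = (11.0, -37.2). Then |SF| = |F − S| = 38.8.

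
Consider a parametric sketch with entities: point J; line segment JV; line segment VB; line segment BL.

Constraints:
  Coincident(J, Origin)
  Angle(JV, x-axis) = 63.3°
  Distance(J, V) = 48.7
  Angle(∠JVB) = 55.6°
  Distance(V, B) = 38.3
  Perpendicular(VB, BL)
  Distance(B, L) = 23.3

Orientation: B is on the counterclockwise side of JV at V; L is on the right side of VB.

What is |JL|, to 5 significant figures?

64.393

J is at the origin; JV runs at 63.3° with length 48.7, so V = 48.7·(cos 63.3°, sin 63.3°) = (21.882, 43.507). ∠JVB = 55.6°, so VB runs at 63.3° + (180° − 55.6°) = 187.70° from the x-axis; with |VB| = 38.3, B = V + 38.3·(cos 187.70°, sin 187.70°) = (-16.073, 38.376). VB is perpendicular to BL; with |BL| = 23.3 on the right of VB, L = B + 23.3·(-0.13399, 0.99098) = (-19.195, 61.465). Then |JL| = |L − J| = 64.393.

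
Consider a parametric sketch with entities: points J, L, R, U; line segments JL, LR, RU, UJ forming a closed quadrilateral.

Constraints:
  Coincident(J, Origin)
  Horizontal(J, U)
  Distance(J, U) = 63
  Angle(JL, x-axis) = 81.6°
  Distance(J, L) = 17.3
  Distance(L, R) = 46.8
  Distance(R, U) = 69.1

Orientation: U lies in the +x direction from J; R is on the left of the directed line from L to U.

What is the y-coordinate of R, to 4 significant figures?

57.96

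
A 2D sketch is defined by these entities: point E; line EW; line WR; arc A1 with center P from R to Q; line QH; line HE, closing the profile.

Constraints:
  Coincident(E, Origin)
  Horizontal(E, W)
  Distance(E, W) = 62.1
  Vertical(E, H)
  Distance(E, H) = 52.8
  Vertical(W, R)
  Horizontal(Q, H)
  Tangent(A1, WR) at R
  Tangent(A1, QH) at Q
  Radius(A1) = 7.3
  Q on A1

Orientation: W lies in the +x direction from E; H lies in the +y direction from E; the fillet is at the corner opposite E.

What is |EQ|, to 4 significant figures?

76.10

E is at the origin; E and W share the same y with |EW| = 62.1 and W on the +x side, so W = (62.10, 0.000). E and H share the same x with |EH| = 52.8 and H on the +y side, so H = (0.000, 52.80). The virtual corner opposite E is at (62.10, 52.80). Tangency of A1 to WR means the radius PR is perpendicular to WR and the tangent condition forces PQ to be normal to QH, with radius 7.3, so the center P sits 7.3 in from both sides at P = (54.80, 45.50). That places the tangent points at R = (62.10, 45.50) on WR and Q = (54.80, 52.80) on QH. Then |EQ| = |Q − E| = 76.10.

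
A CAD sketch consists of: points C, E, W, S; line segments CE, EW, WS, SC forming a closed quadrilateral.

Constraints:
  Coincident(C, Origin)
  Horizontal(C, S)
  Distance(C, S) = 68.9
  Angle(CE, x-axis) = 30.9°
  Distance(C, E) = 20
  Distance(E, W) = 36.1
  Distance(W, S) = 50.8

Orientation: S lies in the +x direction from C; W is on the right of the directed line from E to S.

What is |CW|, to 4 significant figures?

35.17

C is at the origin; C and S share the same y with |CS| = 68.9 and S in +x, so S = (68.9, 0). CE runs at 30.9° with |CE| = 20.0, so E = (17.16, 10.27). W is determined by |EW| = 36.1 and |WS| = 50.8 together: it lies at the intersection of circle(E, 36.1) and circle(S, 50.8). With |ES| = 52.75, the foot of the radical line on ES is 14.27 from E and the perpendicular offset is √(36.1² − 14.27²) = 33.16. Taking the right-of-ES solution: W = (24.70, -25.03).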